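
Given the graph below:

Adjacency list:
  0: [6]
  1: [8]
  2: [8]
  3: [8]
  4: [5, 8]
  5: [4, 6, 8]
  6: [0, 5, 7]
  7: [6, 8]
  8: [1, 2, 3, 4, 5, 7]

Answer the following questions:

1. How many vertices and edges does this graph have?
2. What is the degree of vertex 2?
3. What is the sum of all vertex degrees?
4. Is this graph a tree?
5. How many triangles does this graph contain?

Count: 9 vertices, 10 edges.
Vertex 2 has neighbors [8], degree = 1.
Handshaking lemma: 2 * 10 = 20.
A tree on 9 vertices has 8 edges. This graph has 10 edges (2 extra). Not a tree.
Number of triangles = 1.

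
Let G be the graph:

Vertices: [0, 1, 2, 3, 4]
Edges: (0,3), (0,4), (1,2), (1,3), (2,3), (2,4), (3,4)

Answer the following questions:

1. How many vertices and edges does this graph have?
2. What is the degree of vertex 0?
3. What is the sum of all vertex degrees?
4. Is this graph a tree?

Count: 5 vertices, 7 edges.
Vertex 0 has neighbors [3, 4], degree = 2.
Handshaking lemma: 2 * 7 = 14.
A tree on 5 vertices has 4 edges. This graph has 7 edges (3 extra). Not a tree.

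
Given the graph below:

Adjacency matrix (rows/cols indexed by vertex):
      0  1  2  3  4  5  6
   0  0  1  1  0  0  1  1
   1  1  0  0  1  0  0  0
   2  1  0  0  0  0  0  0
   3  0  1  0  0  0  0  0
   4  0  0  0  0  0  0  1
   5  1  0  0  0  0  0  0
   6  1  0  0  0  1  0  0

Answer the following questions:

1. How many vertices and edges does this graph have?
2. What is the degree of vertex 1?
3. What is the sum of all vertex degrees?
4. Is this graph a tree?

Count: 7 vertices, 6 edges.
Vertex 1 has neighbors [0, 3], degree = 2.
Handshaking lemma: 2 * 6 = 12.
A graph is a tree iff it is connected and has exactly n-1 edges. This graph is connected (all 7 vertices in one component) and has 7-1 = 6 edges. It is a tree.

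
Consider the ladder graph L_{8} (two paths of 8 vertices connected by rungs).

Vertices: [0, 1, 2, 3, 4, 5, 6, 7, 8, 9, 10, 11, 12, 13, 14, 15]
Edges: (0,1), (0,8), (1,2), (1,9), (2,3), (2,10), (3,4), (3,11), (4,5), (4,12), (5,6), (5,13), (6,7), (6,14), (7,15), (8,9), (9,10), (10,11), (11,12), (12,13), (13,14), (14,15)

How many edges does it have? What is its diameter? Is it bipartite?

Ladder graph L_{8}: 8 rungs + 2 * (8-1) path edges = 8 + 14 = 22 edges.
Diameter = 8.
Ladder graphs are bipartite (alternating coloring along each path).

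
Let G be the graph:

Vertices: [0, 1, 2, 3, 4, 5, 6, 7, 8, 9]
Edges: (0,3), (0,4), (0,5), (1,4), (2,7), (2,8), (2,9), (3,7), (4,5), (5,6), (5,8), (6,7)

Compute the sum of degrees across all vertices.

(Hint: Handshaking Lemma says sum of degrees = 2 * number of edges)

Count edges: 12 edges.
By Handshaking Lemma: sum of degrees = 2 * 12 = 24.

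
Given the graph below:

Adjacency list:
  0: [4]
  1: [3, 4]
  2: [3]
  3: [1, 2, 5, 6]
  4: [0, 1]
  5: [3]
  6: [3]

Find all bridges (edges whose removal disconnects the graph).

A bridge is an edge whose removal increases the number of connected components.
Bridges found: (0,4), (1,3), (1,4), (2,3), (3,5), (3,6)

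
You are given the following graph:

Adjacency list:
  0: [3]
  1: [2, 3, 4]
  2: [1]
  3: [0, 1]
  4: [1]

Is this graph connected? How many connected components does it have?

Checking connectivity: the graph has 1 connected component(s).
All vertices are reachable from each other. The graph IS connected.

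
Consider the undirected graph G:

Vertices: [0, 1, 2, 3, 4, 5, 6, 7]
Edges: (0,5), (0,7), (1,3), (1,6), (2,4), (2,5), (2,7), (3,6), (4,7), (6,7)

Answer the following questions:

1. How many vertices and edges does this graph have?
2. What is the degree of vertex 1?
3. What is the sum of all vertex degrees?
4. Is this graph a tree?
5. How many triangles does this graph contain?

Count: 8 vertices, 10 edges.
Vertex 1 has neighbors [3, 6], degree = 2.
Handshaking lemma: 2 * 10 = 20.
A tree on 8 vertices has 7 edges. This graph has 10 edges (3 extra). Not a tree.
Number of triangles = 2.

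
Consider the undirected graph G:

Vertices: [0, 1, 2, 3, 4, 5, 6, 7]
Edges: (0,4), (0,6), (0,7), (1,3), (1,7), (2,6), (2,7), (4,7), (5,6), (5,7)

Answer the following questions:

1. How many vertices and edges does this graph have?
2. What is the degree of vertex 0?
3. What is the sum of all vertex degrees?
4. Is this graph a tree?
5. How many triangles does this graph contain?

Count: 8 vertices, 10 edges.
Vertex 0 has neighbors [4, 6, 7], degree = 3.
Handshaking lemma: 2 * 10 = 20.
A tree on 8 vertices has 7 edges. This graph has 10 edges (3 extra). Not a tree.
Number of triangles = 1.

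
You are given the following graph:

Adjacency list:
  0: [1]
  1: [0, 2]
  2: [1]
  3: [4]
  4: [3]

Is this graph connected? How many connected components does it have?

Checking connectivity: the graph has 2 connected component(s).
Components: [[0, 1, 2], [3, 4]]. The graph is NOT connected.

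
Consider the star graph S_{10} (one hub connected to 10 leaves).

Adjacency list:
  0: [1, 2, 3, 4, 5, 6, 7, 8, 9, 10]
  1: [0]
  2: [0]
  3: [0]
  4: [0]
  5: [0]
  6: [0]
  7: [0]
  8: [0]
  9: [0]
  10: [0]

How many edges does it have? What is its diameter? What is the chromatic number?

Star graph S_{10}: the hub connects to all 10 leaves.
Edges = 10.
Diameter = 2 (any leaf to hub is 1, leaf to leaf through hub is 2).
Star graphs are bipartite (hub vs leaves), so chromatic number = 2.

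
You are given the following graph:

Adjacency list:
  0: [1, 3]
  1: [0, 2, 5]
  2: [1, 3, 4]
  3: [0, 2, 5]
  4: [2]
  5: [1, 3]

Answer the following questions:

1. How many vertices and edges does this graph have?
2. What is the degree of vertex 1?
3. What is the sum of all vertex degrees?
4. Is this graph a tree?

Count: 6 vertices, 7 edges.
Vertex 1 has neighbors [0, 2, 5], degree = 3.
Handshaking lemma: 2 * 7 = 14.
A tree on 6 vertices has 5 edges. This graph has 7 edges (2 extra). Not a tree.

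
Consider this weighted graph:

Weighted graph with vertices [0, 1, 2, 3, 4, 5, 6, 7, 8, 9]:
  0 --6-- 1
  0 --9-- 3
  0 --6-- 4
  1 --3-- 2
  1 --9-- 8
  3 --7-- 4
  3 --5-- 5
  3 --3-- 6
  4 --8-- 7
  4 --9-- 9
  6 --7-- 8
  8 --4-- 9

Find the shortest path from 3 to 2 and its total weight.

Using Dijkstra's algorithm from vertex 3:
Shortest path: 3 -> 0 -> 1 -> 2
Total weight: 9 + 6 + 3 = 18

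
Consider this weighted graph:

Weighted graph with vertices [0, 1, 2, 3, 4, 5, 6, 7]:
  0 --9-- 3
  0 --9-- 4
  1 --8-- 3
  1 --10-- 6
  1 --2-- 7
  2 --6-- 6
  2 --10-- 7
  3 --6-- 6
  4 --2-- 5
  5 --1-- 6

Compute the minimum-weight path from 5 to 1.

Using Dijkstra's algorithm from vertex 5:
Shortest path: 5 -> 6 -> 1
Total weight: 1 + 10 = 11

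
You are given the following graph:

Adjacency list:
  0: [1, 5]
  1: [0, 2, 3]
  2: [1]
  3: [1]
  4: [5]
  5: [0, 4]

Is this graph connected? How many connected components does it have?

Checking connectivity: the graph has 1 connected component(s).
All vertices are reachable from each other. The graph IS connected.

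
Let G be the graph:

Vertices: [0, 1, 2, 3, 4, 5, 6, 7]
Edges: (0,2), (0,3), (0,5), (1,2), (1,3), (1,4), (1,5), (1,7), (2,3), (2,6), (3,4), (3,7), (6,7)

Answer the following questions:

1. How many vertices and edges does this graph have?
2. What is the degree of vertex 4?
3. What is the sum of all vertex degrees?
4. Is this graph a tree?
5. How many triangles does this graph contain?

Count: 8 vertices, 13 edges.
Vertex 4 has neighbors [1, 3], degree = 2.
Handshaking lemma: 2 * 13 = 26.
A tree on 8 vertices has 7 edges. This graph has 13 edges (6 extra). Not a tree.
Number of triangles = 4.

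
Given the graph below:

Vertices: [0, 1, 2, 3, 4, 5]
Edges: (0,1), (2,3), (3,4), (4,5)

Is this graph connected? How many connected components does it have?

Checking connectivity: the graph has 2 connected component(s).
Components: [[0, 1], [2, 3, 4, 5]]. The graph is NOT connected.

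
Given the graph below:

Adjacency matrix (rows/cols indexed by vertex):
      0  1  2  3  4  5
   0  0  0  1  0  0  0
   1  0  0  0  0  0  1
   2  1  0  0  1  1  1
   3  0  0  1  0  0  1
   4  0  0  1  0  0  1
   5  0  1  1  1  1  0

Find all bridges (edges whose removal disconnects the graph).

A bridge is an edge whose removal increases the number of connected components.
Bridges found: (0,2), (1,5)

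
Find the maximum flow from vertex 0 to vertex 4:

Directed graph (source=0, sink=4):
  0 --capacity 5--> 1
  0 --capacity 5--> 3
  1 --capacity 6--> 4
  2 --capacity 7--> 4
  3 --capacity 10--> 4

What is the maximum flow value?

Computing max flow:
  Flow on (0->1): 5/5
  Flow on (0->3): 5/5
  Flow on (1->4): 5/6
  Flow on (3->4): 5/10
Maximum flow = 10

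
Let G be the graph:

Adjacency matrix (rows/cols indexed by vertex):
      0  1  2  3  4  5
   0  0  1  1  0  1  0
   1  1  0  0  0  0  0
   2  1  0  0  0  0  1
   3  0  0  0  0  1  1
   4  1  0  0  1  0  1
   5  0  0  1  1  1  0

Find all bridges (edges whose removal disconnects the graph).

A bridge is an edge whose removal increases the number of connected components.
Bridges found: (0,1)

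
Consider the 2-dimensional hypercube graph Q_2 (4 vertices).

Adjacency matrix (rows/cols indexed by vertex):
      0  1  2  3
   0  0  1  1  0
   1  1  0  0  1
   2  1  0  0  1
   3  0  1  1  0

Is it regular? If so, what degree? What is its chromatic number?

In Q_2, every vertex has exactly 2 neighbors (flip one of 2 bits), so it is 2-regular.
Q_2 is bipartite (partition by bit-parity), so chromatic number = 2.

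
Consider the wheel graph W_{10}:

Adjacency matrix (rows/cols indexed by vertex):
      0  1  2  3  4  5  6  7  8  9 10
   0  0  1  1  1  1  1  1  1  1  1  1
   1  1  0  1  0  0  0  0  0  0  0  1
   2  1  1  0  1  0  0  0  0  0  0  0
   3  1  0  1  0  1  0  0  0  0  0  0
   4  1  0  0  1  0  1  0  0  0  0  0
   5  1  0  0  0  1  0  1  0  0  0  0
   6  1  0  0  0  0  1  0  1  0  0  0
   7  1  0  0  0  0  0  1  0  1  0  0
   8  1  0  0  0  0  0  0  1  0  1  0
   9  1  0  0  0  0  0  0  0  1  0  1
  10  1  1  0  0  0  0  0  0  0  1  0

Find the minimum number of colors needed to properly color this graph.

W_{10} = C_{10} plus a hub adjacent to every cycle vertex.
The outer cycle needs 2 colors (even cycle); the hub is adjacent to all of them so needs a fresh color.
Chromatic number = 2 + 1 = 3.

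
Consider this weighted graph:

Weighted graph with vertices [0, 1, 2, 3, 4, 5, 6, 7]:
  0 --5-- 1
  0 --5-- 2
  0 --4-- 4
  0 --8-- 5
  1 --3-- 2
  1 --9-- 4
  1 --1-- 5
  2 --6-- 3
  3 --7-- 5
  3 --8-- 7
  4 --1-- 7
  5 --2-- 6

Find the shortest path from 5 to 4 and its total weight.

Using Dijkstra's algorithm from vertex 5:
Shortest path: 5 -> 1 -> 4
Total weight: 1 + 9 = 10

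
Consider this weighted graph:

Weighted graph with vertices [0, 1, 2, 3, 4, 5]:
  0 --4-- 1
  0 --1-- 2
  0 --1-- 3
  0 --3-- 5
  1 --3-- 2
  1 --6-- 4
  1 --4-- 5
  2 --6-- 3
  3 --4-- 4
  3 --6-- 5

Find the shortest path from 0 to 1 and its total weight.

Using Dijkstra's algorithm from vertex 0:
Shortest path: 0 -> 1
Total weight: 4 = 4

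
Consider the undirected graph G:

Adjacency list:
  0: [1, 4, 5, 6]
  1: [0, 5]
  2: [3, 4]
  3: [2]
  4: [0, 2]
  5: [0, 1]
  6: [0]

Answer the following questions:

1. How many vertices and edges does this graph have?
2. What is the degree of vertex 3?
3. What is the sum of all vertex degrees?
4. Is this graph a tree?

Count: 7 vertices, 7 edges.
Vertex 3 has neighbors [2], degree = 1.
Handshaking lemma: 2 * 7 = 14.
A tree on 7 vertices has 6 edges. This graph has 7 edges (1 extra). Not a tree.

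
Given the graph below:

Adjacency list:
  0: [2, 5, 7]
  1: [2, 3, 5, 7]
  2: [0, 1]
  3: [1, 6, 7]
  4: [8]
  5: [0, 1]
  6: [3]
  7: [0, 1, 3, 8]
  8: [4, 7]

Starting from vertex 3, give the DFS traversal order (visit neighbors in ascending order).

DFS from vertex 3 (neighbors processed in ascending order):
Visit order: 3, 1, 2, 0, 5, 7, 8, 4, 6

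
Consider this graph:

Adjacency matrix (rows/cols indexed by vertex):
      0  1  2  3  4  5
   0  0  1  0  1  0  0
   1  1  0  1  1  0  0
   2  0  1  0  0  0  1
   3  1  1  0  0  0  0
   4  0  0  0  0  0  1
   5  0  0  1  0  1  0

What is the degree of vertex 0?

Vertex 0 has neighbors [1, 3], so deg(0) = 2.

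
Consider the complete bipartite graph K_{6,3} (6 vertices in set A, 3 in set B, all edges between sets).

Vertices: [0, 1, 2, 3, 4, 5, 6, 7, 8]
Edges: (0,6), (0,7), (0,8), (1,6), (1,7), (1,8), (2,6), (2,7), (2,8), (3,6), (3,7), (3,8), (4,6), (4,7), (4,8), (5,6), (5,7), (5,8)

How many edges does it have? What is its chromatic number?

K_{6,3} has 6 * 3 = 18 edges.
Bipartite graphs have chromatic number 2 (color each partition differently).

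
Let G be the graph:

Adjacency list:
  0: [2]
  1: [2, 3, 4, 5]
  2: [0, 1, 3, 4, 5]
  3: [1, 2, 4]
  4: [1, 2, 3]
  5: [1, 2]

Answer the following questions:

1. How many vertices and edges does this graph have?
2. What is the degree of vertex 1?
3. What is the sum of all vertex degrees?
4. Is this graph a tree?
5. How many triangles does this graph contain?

Count: 6 vertices, 9 edges.
Vertex 1 has neighbors [2, 3, 4, 5], degree = 4.
Handshaking lemma: 2 * 9 = 18.
A tree on 6 vertices has 5 edges. This graph has 9 edges (4 extra). Not a tree.
Number of triangles = 5.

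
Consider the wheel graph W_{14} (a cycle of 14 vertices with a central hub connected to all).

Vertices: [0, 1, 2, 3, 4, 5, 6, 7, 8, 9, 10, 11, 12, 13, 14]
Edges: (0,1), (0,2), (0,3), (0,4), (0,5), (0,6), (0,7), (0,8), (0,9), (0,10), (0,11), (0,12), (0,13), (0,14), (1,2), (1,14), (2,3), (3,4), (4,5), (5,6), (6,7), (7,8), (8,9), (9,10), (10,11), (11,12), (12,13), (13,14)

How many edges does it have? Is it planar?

Wheel graph W_{14}: 14 cycle edges + 14 spoke edges = 28 edges.
Total vertices: 15.
The graph is planar.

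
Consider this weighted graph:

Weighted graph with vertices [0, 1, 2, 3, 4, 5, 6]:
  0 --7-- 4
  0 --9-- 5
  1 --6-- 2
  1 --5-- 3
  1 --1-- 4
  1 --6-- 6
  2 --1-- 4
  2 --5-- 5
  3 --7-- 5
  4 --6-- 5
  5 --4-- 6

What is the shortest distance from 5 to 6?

Using Dijkstra's algorithm from vertex 5:
Shortest path: 5 -> 6
Total weight: 4 = 4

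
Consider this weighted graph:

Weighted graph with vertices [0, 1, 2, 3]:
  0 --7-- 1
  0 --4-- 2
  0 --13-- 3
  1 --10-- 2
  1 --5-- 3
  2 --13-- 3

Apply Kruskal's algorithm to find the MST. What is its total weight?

Applying Kruskal's algorithm (sort edges by weight, add if no cycle):
  Add (0,2) w=4
  Add (1,3) w=5
  Add (0,1) w=7
  Skip (1,2) w=10 (creates cycle)
  Skip (0,3) w=13 (creates cycle)
  Skip (2,3) w=13 (creates cycle)
MST weight = 16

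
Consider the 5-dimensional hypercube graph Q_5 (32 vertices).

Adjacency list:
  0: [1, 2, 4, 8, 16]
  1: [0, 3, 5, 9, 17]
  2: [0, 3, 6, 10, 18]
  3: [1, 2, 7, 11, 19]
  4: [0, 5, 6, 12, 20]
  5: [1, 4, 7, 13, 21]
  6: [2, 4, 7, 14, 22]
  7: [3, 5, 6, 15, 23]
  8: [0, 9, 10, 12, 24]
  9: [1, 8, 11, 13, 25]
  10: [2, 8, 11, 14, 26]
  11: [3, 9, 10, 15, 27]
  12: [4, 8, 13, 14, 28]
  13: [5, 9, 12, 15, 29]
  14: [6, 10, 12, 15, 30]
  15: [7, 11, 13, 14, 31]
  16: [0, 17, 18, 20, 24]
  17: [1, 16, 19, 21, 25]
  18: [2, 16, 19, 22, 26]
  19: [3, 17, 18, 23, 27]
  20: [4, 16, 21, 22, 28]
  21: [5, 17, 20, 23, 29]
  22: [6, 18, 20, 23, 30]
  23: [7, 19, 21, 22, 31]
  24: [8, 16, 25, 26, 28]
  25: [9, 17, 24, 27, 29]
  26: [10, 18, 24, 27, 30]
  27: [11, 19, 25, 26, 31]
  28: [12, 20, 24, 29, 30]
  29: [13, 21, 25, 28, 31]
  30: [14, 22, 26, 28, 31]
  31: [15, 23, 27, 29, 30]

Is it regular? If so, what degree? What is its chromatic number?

In Q_5, every vertex has exactly 5 neighbors (flip one of 5 bits), so it is 5-regular.
Q_5 is bipartite (partition by bit-parity), so chromatic number = 2.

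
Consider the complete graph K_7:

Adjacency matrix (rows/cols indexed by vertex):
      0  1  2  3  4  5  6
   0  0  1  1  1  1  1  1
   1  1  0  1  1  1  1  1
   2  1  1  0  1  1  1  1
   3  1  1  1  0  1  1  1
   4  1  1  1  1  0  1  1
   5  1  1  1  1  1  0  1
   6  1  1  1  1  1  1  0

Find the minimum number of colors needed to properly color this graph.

In K_7, every vertex is adjacent to every other vertex.
Each vertex needs a unique color.
Chromatic number = 7.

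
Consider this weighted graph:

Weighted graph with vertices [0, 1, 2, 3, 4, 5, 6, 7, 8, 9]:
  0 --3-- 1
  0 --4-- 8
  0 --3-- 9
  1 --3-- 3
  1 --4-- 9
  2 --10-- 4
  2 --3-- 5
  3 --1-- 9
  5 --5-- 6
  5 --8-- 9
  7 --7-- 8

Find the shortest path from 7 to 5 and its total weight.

Using Dijkstra's algorithm from vertex 7:
Shortest path: 7 -> 8 -> 0 -> 9 -> 5
Total weight: 7 + 4 + 3 + 8 = 22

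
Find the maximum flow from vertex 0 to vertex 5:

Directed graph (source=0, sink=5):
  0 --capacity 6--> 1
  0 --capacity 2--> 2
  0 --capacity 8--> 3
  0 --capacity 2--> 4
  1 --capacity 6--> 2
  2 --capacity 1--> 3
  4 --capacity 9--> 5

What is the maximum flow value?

Computing max flow:
  Flow on (0->4): 2/2
  Flow on (4->5): 2/9
Maximum flow = 2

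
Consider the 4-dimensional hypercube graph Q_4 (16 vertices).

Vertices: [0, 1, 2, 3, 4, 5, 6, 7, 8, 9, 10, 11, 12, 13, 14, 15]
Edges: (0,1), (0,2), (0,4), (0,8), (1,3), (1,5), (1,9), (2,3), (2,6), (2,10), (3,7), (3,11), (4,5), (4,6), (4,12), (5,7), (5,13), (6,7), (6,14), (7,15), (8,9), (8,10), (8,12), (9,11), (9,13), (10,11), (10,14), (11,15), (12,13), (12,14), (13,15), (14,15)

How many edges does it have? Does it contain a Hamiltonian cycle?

Q_4 has 16 * 4 / 2 = 32 edges.
Q_4 (d >= 2) always has a Hamiltonian cycle: a 4-bit cyclic Gray code visits every vertex exactly once and returns to the start.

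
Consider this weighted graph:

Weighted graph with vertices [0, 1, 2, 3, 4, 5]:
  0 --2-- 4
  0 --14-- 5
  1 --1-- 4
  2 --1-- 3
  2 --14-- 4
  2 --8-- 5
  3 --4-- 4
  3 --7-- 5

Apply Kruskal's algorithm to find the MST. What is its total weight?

Applying Kruskal's algorithm (sort edges by weight, add if no cycle):
  Add (1,4) w=1
  Add (2,3) w=1
  Add (0,4) w=2
  Add (3,4) w=4
  Add (3,5) w=7
  Skip (2,5) w=8 (creates cycle)
  Skip (0,5) w=14 (creates cycle)
  Skip (2,4) w=14 (creates cycle)
MST weight = 15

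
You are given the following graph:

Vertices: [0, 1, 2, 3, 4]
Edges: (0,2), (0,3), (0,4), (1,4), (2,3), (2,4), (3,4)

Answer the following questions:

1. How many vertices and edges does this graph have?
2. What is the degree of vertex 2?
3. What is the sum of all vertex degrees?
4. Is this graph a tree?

Count: 5 vertices, 7 edges.
Vertex 2 has neighbors [0, 3, 4], degree = 3.
Handshaking lemma: 2 * 7 = 14.
A tree on 5 vertices has 4 edges. This graph has 7 edges (3 extra). Not a tree.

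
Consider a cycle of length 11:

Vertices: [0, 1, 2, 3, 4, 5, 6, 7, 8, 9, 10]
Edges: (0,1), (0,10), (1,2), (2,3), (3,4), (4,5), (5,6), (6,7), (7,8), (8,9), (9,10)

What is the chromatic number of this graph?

This is an odd cycle (C_11). Odd cycles are not bipartite (any 2-coloring forces two adjacent vertices to match), and 3 colors suffice.
Chromatic number = 3.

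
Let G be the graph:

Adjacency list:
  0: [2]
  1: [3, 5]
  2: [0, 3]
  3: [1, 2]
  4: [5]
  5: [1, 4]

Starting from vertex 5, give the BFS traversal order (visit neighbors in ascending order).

BFS from vertex 5 (neighbors processed in ascending order):
Visit order: 5, 1, 4, 3, 2, 0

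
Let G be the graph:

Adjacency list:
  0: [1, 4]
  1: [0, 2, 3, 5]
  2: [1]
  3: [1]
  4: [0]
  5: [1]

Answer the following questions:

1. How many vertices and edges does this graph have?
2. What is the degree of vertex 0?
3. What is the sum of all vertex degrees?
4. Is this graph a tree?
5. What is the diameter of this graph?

Count: 6 vertices, 5 edges.
Vertex 0 has neighbors [1, 4], degree = 2.
Handshaking lemma: 2 * 5 = 10.
A graph is a tree iff it is connected and has exactly n-1 edges. This graph is connected (all 6 vertices in one component) and has 6-1 = 5 edges. It is a tree.
Diameter (longest shortest path) = 3.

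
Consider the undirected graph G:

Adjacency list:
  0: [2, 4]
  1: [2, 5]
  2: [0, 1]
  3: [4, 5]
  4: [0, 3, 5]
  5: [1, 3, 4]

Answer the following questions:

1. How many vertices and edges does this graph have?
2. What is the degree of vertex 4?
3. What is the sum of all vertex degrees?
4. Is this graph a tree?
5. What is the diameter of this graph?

Count: 6 vertices, 7 edges.
Vertex 4 has neighbors [0, 3, 5], degree = 3.
Handshaking lemma: 2 * 7 = 14.
A tree on 6 vertices has 5 edges. This graph has 7 edges (2 extra). Not a tree.
Diameter (longest shortest path) = 3.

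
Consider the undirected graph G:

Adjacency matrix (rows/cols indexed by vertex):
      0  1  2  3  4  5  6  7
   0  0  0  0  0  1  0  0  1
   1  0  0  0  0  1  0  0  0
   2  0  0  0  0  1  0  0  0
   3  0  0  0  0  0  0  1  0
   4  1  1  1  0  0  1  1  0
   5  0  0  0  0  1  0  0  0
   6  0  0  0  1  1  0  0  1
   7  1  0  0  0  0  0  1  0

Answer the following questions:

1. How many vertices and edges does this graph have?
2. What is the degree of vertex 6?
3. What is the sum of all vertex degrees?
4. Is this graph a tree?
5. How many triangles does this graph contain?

Count: 8 vertices, 8 edges.
Vertex 6 has neighbors [3, 4, 7], degree = 3.
Handshaking lemma: 2 * 8 = 16.
A tree on 8 vertices has 7 edges. This graph has 8 edges (1 extra). Not a tree.
Number of triangles = 0.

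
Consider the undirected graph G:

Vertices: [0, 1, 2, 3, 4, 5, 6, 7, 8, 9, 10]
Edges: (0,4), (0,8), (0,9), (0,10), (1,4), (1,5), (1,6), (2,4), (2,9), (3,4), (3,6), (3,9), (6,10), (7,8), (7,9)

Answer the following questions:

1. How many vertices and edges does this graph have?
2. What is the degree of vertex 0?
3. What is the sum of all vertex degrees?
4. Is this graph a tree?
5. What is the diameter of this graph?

Count: 11 vertices, 15 edges.
Vertex 0 has neighbors [4, 8, 9, 10], degree = 4.
Handshaking lemma: 2 * 15 = 30.
A tree on 11 vertices has 10 edges. This graph has 15 edges (5 extra). Not a tree.
Diameter (longest shortest path) = 5.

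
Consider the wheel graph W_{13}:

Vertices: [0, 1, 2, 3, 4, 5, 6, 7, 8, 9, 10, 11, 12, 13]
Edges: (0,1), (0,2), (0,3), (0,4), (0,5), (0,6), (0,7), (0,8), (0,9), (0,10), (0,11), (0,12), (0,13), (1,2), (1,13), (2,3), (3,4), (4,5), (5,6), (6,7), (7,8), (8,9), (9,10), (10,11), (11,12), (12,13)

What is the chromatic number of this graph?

W_{13} = C_{13} plus a hub adjacent to every cycle vertex.
The outer cycle needs 3 colors (odd cycle); the hub is adjacent to all of them so needs a fresh color.
Chromatic number = 3 + 1 = 4.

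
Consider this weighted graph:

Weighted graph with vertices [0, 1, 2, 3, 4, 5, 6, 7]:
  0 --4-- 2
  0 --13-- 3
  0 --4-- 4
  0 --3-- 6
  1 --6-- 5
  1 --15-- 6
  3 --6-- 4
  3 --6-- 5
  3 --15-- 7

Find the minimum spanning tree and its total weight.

Applying Kruskal's algorithm (sort edges by weight, add if no cycle):
  Add (0,6) w=3
  Add (0,2) w=4
  Add (0,4) w=4
  Add (1,5) w=6
  Add (3,5) w=6
  Add (3,4) w=6
  Skip (0,3) w=13 (creates cycle)
  Skip (1,6) w=15 (creates cycle)
  Add (3,7) w=15
MST weight = 44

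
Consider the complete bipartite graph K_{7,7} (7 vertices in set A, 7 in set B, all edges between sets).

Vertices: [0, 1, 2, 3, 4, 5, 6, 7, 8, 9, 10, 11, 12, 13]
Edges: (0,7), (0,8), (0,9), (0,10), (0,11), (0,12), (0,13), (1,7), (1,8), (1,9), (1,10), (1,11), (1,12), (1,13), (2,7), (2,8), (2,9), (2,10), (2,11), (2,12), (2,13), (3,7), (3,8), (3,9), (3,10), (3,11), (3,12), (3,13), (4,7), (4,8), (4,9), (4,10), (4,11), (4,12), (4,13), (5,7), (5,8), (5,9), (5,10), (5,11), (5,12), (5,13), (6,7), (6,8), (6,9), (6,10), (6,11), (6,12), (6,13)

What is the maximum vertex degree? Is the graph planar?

Set-A vertices have degree 7; set-B vertices have degree 7. Maximum degree = max(7,7) = 7.
K_{7,7} contains K_{3,3} as a subgraph (since both sides have >= 3 vertices); by Kuratowski's theorem it is not planar.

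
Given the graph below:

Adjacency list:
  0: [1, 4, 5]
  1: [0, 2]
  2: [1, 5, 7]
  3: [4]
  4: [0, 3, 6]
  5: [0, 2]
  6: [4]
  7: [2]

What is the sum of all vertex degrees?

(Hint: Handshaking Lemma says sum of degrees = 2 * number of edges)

Count edges: 8 edges.
By Handshaking Lemma: sum of degrees = 2 * 8 = 16.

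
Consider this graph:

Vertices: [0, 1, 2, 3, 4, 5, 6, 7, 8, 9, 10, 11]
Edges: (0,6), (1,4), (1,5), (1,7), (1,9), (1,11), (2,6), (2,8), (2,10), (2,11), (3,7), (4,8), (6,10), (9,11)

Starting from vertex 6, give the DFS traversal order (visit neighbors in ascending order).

DFS from vertex 6 (neighbors processed in ascending order):
Visit order: 6, 0, 2, 8, 4, 1, 5, 7, 3, 9, 11, 10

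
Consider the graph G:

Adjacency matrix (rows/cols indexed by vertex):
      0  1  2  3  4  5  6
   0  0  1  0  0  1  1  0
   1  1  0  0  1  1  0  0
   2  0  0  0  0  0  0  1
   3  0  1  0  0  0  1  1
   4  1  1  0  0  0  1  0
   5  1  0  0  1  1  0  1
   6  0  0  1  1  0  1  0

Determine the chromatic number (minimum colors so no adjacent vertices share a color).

The graph has a maximum clique of size 3 (lower bound on chromatic number).
A valid 3-coloring: {0: 1, 1: 0, 2: 0, 3: 1, 4: 2, 5: 0, 6: 2}.
Chromatic number = 3.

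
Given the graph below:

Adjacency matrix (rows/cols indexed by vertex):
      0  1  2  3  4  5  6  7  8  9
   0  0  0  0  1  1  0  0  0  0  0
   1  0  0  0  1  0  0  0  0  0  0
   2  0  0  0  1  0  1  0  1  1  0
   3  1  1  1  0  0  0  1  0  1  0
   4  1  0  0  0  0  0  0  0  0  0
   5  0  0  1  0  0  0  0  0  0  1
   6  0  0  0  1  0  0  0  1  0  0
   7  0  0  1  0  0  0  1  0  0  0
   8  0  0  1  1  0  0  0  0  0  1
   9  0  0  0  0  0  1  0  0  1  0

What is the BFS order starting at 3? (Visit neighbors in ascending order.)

BFS from vertex 3 (neighbors processed in ascending order):
Visit order: 3, 0, 1, 2, 6, 8, 4, 5, 7, 9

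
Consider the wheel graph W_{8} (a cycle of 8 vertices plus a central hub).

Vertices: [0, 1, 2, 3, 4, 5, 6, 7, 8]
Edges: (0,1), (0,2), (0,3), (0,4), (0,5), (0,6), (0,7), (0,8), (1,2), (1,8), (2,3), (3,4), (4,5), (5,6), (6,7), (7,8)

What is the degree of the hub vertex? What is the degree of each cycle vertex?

The hub connects to all 8 cycle vertices, so deg(hub) = 8.
Each cycle vertex connects to 2 neighbors on the cycle plus the hub, so deg(cycle vertex) = 3.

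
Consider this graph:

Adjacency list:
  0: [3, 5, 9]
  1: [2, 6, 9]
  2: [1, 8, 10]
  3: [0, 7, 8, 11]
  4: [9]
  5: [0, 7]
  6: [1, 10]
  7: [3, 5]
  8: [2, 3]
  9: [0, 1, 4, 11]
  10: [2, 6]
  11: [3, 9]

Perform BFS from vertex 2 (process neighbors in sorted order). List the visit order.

BFS from vertex 2 (neighbors processed in ascending order):
Visit order: 2, 1, 8, 10, 6, 9, 3, 0, 4, 11, 7, 5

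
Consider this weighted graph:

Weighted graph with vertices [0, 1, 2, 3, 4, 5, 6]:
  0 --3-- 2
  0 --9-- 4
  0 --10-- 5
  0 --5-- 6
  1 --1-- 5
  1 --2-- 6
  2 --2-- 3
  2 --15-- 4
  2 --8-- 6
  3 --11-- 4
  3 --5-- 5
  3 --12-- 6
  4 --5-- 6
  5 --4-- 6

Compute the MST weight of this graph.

Applying Kruskal's algorithm (sort edges by weight, add if no cycle):
  Add (1,5) w=1
  Add (1,6) w=2
  Add (2,3) w=2
  Add (0,2) w=3
  Skip (5,6) w=4 (creates cycle)
  Add (0,6) w=5
  Skip (3,5) w=5 (creates cycle)
  Add (4,6) w=5
  Skip (2,6) w=8 (creates cycle)
  Skip (0,4) w=9 (creates cycle)
  Skip (0,5) w=10 (creates cycle)
  Skip (3,4) w=11 (creates cycle)
  Skip (3,6) w=12 (creates cycle)
  Skip (2,4) w=15 (creates cycle)
MST weight = 18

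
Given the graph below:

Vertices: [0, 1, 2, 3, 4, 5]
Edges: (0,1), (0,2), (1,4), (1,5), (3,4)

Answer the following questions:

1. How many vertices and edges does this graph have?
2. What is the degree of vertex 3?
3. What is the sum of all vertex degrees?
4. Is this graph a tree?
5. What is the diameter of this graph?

Count: 6 vertices, 5 edges.
Vertex 3 has neighbors [4], degree = 1.
Handshaking lemma: 2 * 5 = 10.
A graph is a tree iff it is connected and has exactly n-1 edges. This graph is connected (all 6 vertices in one component) and has 6-1 = 5 edges. It is a tree.
Diameter (longest shortest path) = 4.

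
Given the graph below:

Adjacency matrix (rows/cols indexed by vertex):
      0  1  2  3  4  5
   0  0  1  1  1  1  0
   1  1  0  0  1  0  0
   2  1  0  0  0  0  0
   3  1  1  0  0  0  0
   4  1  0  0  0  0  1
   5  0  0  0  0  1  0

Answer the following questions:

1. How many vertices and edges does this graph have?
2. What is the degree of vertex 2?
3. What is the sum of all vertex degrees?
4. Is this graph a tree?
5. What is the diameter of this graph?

Count: 6 vertices, 6 edges.
Vertex 2 has neighbors [0], degree = 1.
Handshaking lemma: 2 * 6 = 12.
A tree on 6 vertices has 5 edges. This graph has 6 edges (1 extra). Not a tree.
Diameter (longest shortest path) = 3.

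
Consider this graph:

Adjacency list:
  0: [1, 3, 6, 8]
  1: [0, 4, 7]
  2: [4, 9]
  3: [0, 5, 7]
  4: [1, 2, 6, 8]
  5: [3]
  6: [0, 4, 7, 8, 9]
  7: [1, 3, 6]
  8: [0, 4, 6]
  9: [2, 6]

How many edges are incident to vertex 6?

Vertex 6 has neighbors [0, 4, 7, 8, 9], so deg(6) = 5.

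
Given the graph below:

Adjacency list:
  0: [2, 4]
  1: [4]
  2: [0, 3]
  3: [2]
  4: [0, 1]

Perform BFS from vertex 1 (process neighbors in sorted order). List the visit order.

BFS from vertex 1 (neighbors processed in ascending order):
Visit order: 1, 4, 0, 2, 3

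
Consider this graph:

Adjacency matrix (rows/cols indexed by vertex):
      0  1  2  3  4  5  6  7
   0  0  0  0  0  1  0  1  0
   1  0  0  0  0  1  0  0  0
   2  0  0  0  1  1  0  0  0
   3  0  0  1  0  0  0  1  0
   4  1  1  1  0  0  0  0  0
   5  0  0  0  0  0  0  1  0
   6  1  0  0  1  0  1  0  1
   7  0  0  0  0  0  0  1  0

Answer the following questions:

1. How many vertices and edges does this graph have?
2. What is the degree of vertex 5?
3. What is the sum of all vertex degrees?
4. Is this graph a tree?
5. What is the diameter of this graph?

Count: 8 vertices, 8 edges.
Vertex 5 has neighbors [6], degree = 1.
Handshaking lemma: 2 * 8 = 16.
A tree on 8 vertices has 7 edges. This graph has 8 edges (1 extra). Not a tree.
Diameter (longest shortest path) = 4.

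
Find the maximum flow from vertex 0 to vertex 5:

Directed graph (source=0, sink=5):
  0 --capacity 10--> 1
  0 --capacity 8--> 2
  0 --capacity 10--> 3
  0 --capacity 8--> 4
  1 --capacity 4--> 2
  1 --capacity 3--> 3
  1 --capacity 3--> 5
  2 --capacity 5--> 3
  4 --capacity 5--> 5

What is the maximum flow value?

Computing max flow:
  Flow on (0->1): 3/10
  Flow on (0->4): 5/8
  Flow on (1->5): 3/3
  Flow on (4->5): 5/5
Maximum flow = 8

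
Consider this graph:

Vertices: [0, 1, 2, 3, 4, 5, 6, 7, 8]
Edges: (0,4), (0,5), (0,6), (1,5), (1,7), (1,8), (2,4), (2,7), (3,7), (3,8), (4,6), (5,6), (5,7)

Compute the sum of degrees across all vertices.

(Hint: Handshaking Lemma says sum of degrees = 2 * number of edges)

Count edges: 13 edges.
By Handshaking Lemma: sum of degrees = 2 * 13 = 26.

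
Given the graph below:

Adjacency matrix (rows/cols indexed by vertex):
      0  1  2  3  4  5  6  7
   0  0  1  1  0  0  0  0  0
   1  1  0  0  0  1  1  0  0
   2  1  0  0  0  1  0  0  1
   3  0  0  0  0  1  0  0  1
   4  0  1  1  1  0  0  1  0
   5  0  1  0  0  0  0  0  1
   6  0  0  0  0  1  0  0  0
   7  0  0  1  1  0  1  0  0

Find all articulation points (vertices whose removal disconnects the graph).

An articulation point is a vertex whose removal disconnects the graph.
Articulation points: [4]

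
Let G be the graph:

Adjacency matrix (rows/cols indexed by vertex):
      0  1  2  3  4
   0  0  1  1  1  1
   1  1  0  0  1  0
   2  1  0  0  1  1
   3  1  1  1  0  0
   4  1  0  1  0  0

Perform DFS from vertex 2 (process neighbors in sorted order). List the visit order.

DFS from vertex 2 (neighbors processed in ascending order):
Visit order: 2, 0, 1, 3, 4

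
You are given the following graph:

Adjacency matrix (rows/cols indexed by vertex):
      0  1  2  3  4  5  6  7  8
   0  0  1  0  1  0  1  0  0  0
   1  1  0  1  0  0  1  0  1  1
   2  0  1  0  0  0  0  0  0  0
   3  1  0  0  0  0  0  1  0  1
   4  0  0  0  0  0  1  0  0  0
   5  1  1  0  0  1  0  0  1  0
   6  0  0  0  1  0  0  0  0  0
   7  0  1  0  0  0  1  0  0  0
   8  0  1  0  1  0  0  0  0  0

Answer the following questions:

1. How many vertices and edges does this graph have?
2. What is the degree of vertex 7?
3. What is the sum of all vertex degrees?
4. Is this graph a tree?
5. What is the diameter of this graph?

Count: 9 vertices, 11 edges.
Vertex 7 has neighbors [1, 5], degree = 2.
Handshaking lemma: 2 * 11 = 22.
A tree on 9 vertices has 8 edges. This graph has 11 edges (3 extra). Not a tree.
Diameter (longest shortest path) = 4.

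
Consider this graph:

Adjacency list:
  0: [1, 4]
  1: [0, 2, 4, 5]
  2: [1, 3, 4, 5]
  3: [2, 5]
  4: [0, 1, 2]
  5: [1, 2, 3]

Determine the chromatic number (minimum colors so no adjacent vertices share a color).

The graph has a maximum clique of size 3 (lower bound on chromatic number).
A valid 3-coloring: {0: 1, 1: 0, 2: 1, 3: 0, 4: 2, 5: 2}.
Chromatic number = 3.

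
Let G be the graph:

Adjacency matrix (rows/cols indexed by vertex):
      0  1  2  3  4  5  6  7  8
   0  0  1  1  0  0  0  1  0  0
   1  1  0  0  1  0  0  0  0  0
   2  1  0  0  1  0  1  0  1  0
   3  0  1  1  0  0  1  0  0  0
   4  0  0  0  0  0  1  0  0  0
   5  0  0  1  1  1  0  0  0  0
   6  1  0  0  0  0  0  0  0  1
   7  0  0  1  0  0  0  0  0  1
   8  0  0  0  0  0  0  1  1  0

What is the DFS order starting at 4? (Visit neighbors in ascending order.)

DFS from vertex 4 (neighbors processed in ascending order):
Visit order: 4, 5, 2, 0, 1, 3, 6, 8, 7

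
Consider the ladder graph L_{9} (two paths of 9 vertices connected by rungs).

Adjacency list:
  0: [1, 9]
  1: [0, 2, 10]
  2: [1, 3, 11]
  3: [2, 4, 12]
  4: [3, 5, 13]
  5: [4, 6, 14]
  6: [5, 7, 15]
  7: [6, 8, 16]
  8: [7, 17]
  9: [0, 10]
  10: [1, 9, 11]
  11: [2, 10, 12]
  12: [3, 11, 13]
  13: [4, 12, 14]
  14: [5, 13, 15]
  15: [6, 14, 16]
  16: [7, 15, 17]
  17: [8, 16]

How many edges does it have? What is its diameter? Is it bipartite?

Ladder graph L_{9}: 9 rungs + 2 * (9-1) path edges = 9 + 16 = 25 edges.
Diameter = 9.
Ladder graphs are bipartite (alternating coloring along each path).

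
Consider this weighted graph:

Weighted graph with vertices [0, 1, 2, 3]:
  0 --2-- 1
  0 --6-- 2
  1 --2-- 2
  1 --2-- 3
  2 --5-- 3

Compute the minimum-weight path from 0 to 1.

Using Dijkstra's algorithm from vertex 0:
Shortest path: 0 -> 1
Total weight: 2 = 2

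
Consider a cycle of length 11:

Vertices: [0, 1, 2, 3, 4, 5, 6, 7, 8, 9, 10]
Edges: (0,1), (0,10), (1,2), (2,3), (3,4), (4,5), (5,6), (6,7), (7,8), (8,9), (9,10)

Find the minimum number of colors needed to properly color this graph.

This is an odd cycle (C_11). Odd cycles are not bipartite (any 2-coloring forces two adjacent vertices to match), and 3 colors suffice.
Chromatic number = 3.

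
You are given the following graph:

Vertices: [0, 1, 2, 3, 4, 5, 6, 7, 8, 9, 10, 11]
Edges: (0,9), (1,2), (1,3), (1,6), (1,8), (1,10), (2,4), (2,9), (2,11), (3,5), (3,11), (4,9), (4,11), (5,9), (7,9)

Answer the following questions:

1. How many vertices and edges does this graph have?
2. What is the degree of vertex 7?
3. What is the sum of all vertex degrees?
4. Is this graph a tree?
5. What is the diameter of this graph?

Count: 12 vertices, 15 edges.
Vertex 7 has neighbors [9], degree = 1.
Handshaking lemma: 2 * 15 = 30.
A tree on 12 vertices has 11 edges. This graph has 15 edges (4 extra). Not a tree.
Diameter (longest shortest path) = 4.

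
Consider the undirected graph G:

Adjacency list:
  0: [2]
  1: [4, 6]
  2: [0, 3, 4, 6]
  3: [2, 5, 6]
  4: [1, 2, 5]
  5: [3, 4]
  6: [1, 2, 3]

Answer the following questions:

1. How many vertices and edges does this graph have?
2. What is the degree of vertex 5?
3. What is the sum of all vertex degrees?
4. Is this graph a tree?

Count: 7 vertices, 9 edges.
Vertex 5 has neighbors [3, 4], degree = 2.
Handshaking lemma: 2 * 9 = 18.
A tree on 7 vertices has 6 edges. This graph has 9 edges (3 extra). Not a tree.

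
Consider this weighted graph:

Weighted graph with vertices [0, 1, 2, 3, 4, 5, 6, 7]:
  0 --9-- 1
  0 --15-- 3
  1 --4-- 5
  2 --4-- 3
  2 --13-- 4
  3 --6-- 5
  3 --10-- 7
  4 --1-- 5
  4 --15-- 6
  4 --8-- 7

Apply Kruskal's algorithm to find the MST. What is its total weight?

Applying Kruskal's algorithm (sort edges by weight, add if no cycle):
  Add (4,5) w=1
  Add (1,5) w=4
  Add (2,3) w=4
  Add (3,5) w=6
  Add (4,7) w=8
  Add (0,1) w=9
  Skip (3,7) w=10 (creates cycle)
  Skip (2,4) w=13 (creates cycle)
  Skip (0,3) w=15 (creates cycle)
  Add (4,6) w=15
MST weight = 47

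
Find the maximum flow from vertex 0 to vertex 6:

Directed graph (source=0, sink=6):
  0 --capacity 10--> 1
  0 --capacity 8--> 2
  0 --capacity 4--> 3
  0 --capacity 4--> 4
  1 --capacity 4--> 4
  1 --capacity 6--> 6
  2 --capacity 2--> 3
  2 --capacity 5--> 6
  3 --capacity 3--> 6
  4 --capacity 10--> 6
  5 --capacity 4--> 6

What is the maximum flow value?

Computing max flow:
  Flow on (0->1): 10/10
  Flow on (0->2): 7/8
  Flow on (0->3): 1/4
  Flow on (0->4): 4/4
  Flow on (1->4): 4/4
  Flow on (1->6): 6/6
  Flow on (2->3): 2/2
  Flow on (2->6): 5/5
  Flow on (3->6): 3/3
  Flow on (4->6): 8/10
Maximum flow = 22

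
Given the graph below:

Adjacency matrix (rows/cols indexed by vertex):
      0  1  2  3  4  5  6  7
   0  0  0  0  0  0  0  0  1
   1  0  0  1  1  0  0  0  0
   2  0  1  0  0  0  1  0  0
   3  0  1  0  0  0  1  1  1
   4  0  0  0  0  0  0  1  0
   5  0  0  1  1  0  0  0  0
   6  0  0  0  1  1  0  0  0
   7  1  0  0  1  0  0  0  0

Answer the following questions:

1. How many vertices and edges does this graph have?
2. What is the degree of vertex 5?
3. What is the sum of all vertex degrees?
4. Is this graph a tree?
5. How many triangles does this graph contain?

Count: 8 vertices, 8 edges.
Vertex 5 has neighbors [2, 3], degree = 2.
Handshaking lemma: 2 * 8 = 16.
A tree on 8 vertices has 7 edges. This graph has 8 edges (1 extra). Not a tree.
Number of triangles = 0.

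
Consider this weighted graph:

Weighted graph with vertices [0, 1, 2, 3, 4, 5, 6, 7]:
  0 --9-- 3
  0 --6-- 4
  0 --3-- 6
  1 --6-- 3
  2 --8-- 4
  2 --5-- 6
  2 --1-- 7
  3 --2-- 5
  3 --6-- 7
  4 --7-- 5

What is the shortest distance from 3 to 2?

Using Dijkstra's algorithm from vertex 3:
Shortest path: 3 -> 7 -> 2
Total weight: 6 + 1 = 7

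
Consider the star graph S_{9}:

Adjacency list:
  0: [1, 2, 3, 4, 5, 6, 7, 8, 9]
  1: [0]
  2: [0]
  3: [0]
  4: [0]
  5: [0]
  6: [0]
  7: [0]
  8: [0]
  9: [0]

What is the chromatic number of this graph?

S_{9} has one hub adjacent to 9 leaves; leaves are pairwise non-adjacent.
Color the hub 0 and every leaf 1.
Chromatic number = 2.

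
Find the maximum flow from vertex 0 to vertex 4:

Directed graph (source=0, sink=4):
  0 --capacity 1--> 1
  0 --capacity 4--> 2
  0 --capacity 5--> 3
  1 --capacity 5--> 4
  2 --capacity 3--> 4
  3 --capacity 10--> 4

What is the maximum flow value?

Computing max flow:
  Flow on (0->1): 1/1
  Flow on (0->2): 3/4
  Flow on (0->3): 5/5
  Flow on (1->4): 1/5
  Flow on (2->4): 3/3
  Flow on (3->4): 5/10
Maximum flow = 9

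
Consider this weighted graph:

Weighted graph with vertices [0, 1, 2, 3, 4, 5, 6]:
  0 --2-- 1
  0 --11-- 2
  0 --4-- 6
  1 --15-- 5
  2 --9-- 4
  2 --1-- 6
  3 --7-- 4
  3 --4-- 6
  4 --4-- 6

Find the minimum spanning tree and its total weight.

Applying Kruskal's algorithm (sort edges by weight, add if no cycle):
  Add (2,6) w=1
  Add (0,1) w=2
  Add (0,6) w=4
  Add (3,6) w=4
  Add (4,6) w=4
  Skip (3,4) w=7 (creates cycle)
  Skip (2,4) w=9 (creates cycle)
  Skip (0,2) w=11 (creates cycle)
  Add (1,5) w=15
MST weight = 30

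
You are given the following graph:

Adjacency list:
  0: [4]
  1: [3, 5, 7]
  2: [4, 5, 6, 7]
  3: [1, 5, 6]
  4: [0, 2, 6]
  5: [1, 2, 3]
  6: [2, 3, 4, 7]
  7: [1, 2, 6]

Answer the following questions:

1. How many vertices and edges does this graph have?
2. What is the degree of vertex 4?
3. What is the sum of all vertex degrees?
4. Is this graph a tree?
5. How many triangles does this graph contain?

Count: 8 vertices, 12 edges.
Vertex 4 has neighbors [0, 2, 6], degree = 3.
Handshaking lemma: 2 * 12 = 24.
A tree on 8 vertices has 7 edges. This graph has 12 edges (5 extra). Not a tree.
Number of triangles = 3.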